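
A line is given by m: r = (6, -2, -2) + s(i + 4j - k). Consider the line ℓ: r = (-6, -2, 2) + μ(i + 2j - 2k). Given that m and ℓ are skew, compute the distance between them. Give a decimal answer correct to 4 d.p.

9.9951

Common perpendicular direction n = (1, 4, -1) × (1, 2, -2) = (-6, 1, -2).
With w = (-6, -2, 2) − (6, -2, -2) = (-12, 0, 4), w · n = 64.
Distance = |w · n| / |n| = |64| / √41 ≈ 9.9951.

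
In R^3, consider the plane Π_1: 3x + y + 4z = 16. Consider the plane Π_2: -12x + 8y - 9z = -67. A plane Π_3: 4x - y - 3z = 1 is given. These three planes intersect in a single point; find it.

Solving the 3×3 linear system 3x + y + 4z = 16, -12x + 8y - 9z = -67, 4x - y - 3z = 1 (e.g. by elimination or Cramer's rule, determinant = -251) gives (2, -2, 3).

(2, -2, 3)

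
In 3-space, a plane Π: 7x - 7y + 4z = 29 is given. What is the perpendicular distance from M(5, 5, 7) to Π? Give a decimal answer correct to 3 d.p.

n·M − d = (7)·(5) + (-7)·(5) + (4)·(7) − 29 = -1; |n| = √114.
Distance = |-1| / √114 = 1/√114 ≈ 0.094.

0.094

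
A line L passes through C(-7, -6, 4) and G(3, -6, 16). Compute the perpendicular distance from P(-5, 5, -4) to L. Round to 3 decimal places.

12.858

A direction vector for L is G − C = (10, 0, 12).
Taking (-7, -6, 4) on L with direction v = (10, 0, 12): w = P − (-7, -6, 4) = (2, 11, -8), and w × v = (132, -104, -110).
Distance = |w × v| / |v| = √40340 / √244 ≈ 12.858.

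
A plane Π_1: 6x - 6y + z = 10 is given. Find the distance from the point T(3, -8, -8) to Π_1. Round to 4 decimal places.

5.6180

n·T − d = (6)·(3) + (-6)·(-8) + (1)·(-8) − 10 = 48; |n| = √73.
Distance = |48| / √73 = 48/√73 ≈ 5.6180.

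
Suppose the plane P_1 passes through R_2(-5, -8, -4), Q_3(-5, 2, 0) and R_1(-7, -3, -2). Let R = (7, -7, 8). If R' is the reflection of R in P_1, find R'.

(7, 1, -12)

R_2Q_3 = (0, 10, 4), R_2R_1 = (-2, 5, 2); a normal to P_1 is R_2Q_3 × R_2R_1 = (0, -8, 20).
Using R_2: P_1 has equation -8y + 20z = -16.
λ = (n·R − d)/|n|² = (216 − (-16))/464 = 1/2.
Reflection = R − 2λn = (7, -7, 8) − 1·(0, -8, 20) = (7, 1, -12).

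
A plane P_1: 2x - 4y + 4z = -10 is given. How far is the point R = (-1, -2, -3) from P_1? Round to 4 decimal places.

n·R − d = (2)·(-1) + (-4)·(-2) + (4)·(-3) − (-10) = 4; |n| = √36.
Distance = |4| / √36 = 4/√36 ≈ 0.6667.

0.6667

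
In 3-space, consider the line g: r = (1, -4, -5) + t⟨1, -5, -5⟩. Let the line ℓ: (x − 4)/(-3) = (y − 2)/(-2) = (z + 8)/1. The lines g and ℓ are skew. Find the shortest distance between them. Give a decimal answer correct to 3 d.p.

ℓ has direction (-3, -2, 1) through (4, 2, -8).
Common perpendicular direction n = (1, -5, -5) × (-3, -2, 1) = (-15, 14, -17).
With w = (4, 2, -8) − (1, -4, -5) = (3, 6, -3), w · n = 90.
Distance = |w · n| / |n| = |90| / √710 ≈ 3.378.

3.378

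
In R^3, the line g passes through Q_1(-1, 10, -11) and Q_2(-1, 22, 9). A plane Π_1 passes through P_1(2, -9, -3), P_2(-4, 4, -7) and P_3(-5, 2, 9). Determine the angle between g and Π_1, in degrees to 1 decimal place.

A direction vector for g is Q_2 − Q_1 = (0, 12, 20).
P_1P_2 = (-6, 13, -4), P_1P_3 = (-7, 11, 12); a normal to Π_1 is P_1P_2 × P_1P_3 = (200, 100, 25).
Using P_1: Π_1 has equation 200x + 100y + 25z = -575.
sin θ = |n·v| / (|n||v|) = |1700| / (√50625 · √544) = 0.32394.
θ ≈ 18.9°.

18.9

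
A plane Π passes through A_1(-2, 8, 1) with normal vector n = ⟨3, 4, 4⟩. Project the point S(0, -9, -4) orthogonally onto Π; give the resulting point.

(6, -1, 4)

Π: n·r = n·A_1 gives 3x + 4y + 4z = 30.
Foot = S − λn with λ = (n·S − d)/|n|² = (-52 − 30)/41 = -2.
Foot = (0, -9, -4) − (-2)·(3, 4, 4) = (6, -1, 4).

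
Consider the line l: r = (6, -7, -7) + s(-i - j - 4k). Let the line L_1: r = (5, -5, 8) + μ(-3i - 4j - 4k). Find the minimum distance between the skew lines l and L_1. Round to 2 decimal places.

Common perpendicular direction n = (-1, -1, -4) × (-3, -4, -4) = (-12, 8, 1).
With w = (5, -5, 8) − (6, -7, -7) = (-1, 2, 15), w · n = 43.
Distance = |w · n| / |n| = |43| / √209 ≈ 2.97.

2.97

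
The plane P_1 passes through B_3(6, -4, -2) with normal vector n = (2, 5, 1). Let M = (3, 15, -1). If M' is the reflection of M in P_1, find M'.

P_1: n·r = n·B_3 gives 2x + 5y + z = -10.
λ = (n·M − d)/|n|² = (80 − (-10))/30 = 3.
Reflection = M − 2λn = (3, 15, -1) − 6·(2, 5, 1) = (-9, -15, -7).

(-9, -15, -7)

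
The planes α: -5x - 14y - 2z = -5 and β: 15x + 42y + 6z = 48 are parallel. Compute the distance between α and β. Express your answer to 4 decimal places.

0.7333

Rescale β by 1/(-3): -5x - 14y - 2z = -16. Then distance = |-5 − (-16)| / √225 ≈ 0.7333.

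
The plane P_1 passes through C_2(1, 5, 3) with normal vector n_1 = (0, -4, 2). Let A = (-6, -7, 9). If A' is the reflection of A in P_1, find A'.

P_1: n_1·r = n_1·C_2 gives -4y + 2z = -14.
λ = (n·A − d)/|n|² = (46 − (-14))/20 = 3.
Reflection = A − 2λn = (-6, -7, 9) − 6·(0, -4, 2) = (-6, 17, -3).

(-6, 17, -3)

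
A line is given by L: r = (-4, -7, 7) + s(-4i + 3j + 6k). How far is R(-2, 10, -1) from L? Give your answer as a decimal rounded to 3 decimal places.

18.884

Taking (-4, -7, 7) on L with direction v = (-4, 3, 6): w = R − (-4, -7, 7) = (2, 17, -8), and w × v = (126, 20, 74).
Distance = |w × v| / |v| = √21752 / √61 ≈ 18.884.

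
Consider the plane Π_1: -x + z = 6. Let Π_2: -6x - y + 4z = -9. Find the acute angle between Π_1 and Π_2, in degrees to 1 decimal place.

cos θ = |n₁·n₂| / (|n₁||n₂|) = |10| / (√2 · √53).
θ = arccos(0.97129) ≈ 13.8°.

13.8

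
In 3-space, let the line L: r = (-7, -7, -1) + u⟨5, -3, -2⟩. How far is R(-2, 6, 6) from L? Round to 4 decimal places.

14.9120

Taking (-7, -7, -1) on L with direction v = (5, -3, -2): w = R − (-7, -7, -1) = (5, 13, 7), and w × v = (-5, 45, -80).
Distance = |w × v| / |v| = √8450 / √38 ≈ 14.9120.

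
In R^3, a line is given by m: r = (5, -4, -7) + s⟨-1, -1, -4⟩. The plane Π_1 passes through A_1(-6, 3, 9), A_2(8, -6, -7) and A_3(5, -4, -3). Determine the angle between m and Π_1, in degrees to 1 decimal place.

A_1A_2 = (14, -9, -16), A_1A_3 = (11, -7, -12); a normal to Π_1 is A_1A_2 × A_1A_3 = (-4, -8, 1).
Using A_1: Π_1 has equation -4x - 8y + z = 9.
sin θ = |n·v| / (|n||v|) = |8| / (√81 · √18) = 0.20951.
θ ≈ 12.1°.

12.1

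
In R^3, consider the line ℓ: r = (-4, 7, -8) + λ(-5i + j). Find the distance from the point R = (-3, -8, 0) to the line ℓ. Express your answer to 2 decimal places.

16.57

Taking (-4, 7, -8) on ℓ with direction v = (-5, 1, 0): w = R − (-4, 7, -8) = (1, -15, 8), and w × v = (-8, -40, -74).
Distance = |w × v| / |v| = √7140 / √26 ≈ 16.57.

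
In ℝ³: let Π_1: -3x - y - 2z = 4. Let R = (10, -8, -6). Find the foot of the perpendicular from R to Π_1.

Foot = R − λn with λ = (n·R − d)/|n|² = (-10 − 4)/14 = -1.
Foot = (10, -8, -6) − (-1)·(-3, -1, -2) = (7, -9, -8).

(7, -9, -8)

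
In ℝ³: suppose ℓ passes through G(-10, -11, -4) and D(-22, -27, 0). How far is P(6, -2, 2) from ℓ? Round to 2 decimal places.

A direction vector for ℓ is D − G = (-12, -16, 4).
Taking (-10, -11, -4) on ℓ with direction v = (-12, -16, 4): w = P − (-10, -11, -4) = (16, 9, 6), and w × v = (132, -136, -148).
Distance = |w × v| / |v| = √57824 / √416 ≈ 11.79.

11.79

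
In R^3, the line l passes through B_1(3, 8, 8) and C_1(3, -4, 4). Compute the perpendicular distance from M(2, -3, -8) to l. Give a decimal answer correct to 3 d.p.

A direction vector for l is C_1 − B_1 = (0, -12, -4).
Taking (3, 8, 8) on l with direction v = (0, -12, -4): w = M − (3, 8, 8) = (-1, -11, -16), and w × v = (-148, -4, 12).
Distance = |w × v| / |v| = √22064 / √160 ≈ 11.743.

11.743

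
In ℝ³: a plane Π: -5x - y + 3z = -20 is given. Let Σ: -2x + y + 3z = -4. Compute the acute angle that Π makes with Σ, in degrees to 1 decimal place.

cos θ = |n₁·n₂| / (|n₁||n₂|) = |18| / (√35 · √14).
θ = arccos(0.81316) ≈ 35.6°.

35.6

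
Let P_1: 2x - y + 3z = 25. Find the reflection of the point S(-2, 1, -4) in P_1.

(10, -5, 14)

λ = (n·S − d)/|n|² = (-17 − 25)/14 = -3.
Reflection = S − 2λn = (-2, 1, -4) − (-6)·(2, -1, 3) = (10, -5, 14).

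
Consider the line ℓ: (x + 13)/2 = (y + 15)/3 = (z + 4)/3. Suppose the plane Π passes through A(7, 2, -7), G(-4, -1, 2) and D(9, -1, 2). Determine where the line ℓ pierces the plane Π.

(-5, -3, 8)

ℓ has direction (2, 3, 3) through (-13, -15, -4).
AG = (-11, -3, 9), AD = (2, -3, 9); a normal to Π is AG × AD = (0, 117, 39).
Using A: Π has equation 117y + 39z = -39.
Substitute r = (-13, -15, -4) + t(2, 3, 3) into the plane: -1911 + 468t = -39, so t = 4.
Intersection: (-13, -15, -4) + 4·(2, 3, 3) = (-5, -3, 8).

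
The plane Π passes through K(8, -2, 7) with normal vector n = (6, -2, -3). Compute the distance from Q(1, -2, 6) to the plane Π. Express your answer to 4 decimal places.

5.5714

Π: n·r = n·K gives 6x - 2y - 3z = 31.
n·Q − d = (6)·(1) + (-2)·(-2) + (-3)·(6) − 31 = -39; |n| = √49.
Distance = |-39| / √49 = 39/√49 ≈ 5.5714.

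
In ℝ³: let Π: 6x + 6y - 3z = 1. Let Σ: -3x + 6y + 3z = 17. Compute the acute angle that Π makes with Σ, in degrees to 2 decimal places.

cos θ = |n₁·n₂| / (|n₁||n₂|) = |9| / (√81 · √54).
θ = arccos(0.13608) ≈ 82.18°.

82.18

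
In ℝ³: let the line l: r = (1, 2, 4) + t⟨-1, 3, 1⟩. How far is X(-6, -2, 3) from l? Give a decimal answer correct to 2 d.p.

7.92

Taking (1, 2, 4) on l with direction v = (-1, 3, 1): w = X − (1, 2, 4) = (-7, -4, -1), and w × v = (-1, 8, -25).
Distance = |w × v| / |v| = √690 / √11 ≈ 7.92.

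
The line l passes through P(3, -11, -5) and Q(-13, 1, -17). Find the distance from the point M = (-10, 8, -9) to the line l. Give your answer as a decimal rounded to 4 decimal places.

A direction vector for l is Q − P = (-16, 12, -12).
Taking (3, -11, -5) on l with direction v = (-16, 12, -12): w = M − (3, -11, -5) = (-13, 19, -4), and w × v = (-180, -92, 148).
Distance = |w × v| / |v| = √62768 / √544 ≈ 10.7416.

10.7416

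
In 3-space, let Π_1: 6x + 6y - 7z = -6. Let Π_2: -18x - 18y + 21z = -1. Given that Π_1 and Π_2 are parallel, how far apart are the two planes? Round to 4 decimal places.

0.5758

Rescale Π_2 by 1/(-3): 6x + 6y - 7z = 1/3. Then distance = |-6 − (1/3)| / √121 ≈ 0.5758.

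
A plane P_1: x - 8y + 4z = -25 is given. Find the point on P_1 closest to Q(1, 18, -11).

Foot = Q − λn with λ = (n·Q − d)/|n|² = (-187 − (-25))/81 = -2.
Foot = (1, 18, -11) − (-2)·(1, -8, 4) = (3, 2, -3).

(3, 2, -3)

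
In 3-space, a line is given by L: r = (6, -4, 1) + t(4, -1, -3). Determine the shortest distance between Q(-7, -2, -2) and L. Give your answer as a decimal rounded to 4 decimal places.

Taking (6, -4, 1) on L with direction v = (4, -1, -3): w = Q − (6, -4, 1) = (-13, 2, -3), and w × v = (-9, -51, 5).
Distance = |w × v| / |v| = √2707 / √26 ≈ 10.2037.

10.2037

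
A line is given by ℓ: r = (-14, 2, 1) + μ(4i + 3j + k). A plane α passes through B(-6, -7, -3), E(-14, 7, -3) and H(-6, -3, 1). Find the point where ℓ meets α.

BE = (-8, 14, 0), BH = (0, 4, 4); a normal to α is BE × BH = (56, 32, -32).
Using B: α has equation 56x + 32y - 32z = -464.
Substitute r = (-14, 2, 1) + t(4, 3, 1) into the plane: -752 + 288t = -464, so t = 1.
Intersection: (-14, 2, 1) + 1·(4, 3, 1) = (-10, 5, 2).

(-10, 5, 2)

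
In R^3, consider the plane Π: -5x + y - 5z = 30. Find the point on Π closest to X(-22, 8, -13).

(-7, 5, 2)

Foot = X − λn with λ = (n·X − d)/|n|² = (183 − 30)/51 = 3.
Foot = (-22, 8, -13) − 3·(-5, 1, -5) = (-7, 5, 2).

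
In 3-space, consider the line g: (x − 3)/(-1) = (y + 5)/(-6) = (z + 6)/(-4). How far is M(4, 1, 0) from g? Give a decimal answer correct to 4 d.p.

1.6711

g has direction (-1, -6, -4) through (3, -5, -6).
Taking (3, -5, -6) on g with direction v = (-1, -6, -4): w = M − (3, -5, -6) = (1, 6, 6), and w × v = (12, -2, 0).
Distance = |w × v| / |v| = √148 / √53 ≈ 1.6711.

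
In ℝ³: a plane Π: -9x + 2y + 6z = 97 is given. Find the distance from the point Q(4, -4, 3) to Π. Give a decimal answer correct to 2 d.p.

11.18

n·Q − d = (-9)·(4) + (2)·(-4) + (6)·(3) − 97 = -123; |n| = √121.
Distance = |-123| / √121 = 123/√121 ≈ 11.18.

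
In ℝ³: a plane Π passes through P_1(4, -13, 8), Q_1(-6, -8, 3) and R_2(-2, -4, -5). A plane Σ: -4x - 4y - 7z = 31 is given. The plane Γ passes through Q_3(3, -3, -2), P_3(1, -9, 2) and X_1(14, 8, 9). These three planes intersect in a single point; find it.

P_1Q_1 = (-10, 5, -5), P_1R_2 = (-6, 9, -13); a normal to Π is P_1Q_1 × P_1R_2 = (-20, -100, -60).
Using P_1: Π has equation -20x - 100y - 60z = 740.
Q_3P_3 = (-2, -6, 4), Q_3X_1 = (11, 11, 11); a normal to Γ is Q_3P_3 × Q_3X_1 = (-110, 66, 44).
Using Q_3: Γ has equation -110x + 66y + 44z = -616.
Solving the 3×3 linear system -20x - 100y - 60z = 740, -4x - 4y - 7z = 31, -110x + 66y + 44z = -616 (e.g. by elimination or Cramer's rule, determinant = -58080) gives (1, -7, -1).

(1, -7, -1)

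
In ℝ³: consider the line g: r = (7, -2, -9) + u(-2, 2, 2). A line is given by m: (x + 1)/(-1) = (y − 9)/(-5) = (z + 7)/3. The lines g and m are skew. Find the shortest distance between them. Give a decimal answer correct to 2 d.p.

2.94

m has direction (-1, -5, 3) through (-1, 9, -7).
Common perpendicular direction n = (-2, 2, 2) × (-1, -5, 3) = (16, 4, 12).
With w = (-1, 9, -7) − (7, -2, -9) = (-8, 11, 2), w · n = -60.
Distance = |w · n| / |n| = |-60| / √416 ≈ 2.94.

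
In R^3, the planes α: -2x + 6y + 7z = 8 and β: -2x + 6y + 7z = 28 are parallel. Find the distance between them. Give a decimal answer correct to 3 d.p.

Same normal n = (-2, 6, 7) with |n| = √89; distance = |8 − 28| / |n| = 20/√89 ≈ 2.120.

2.120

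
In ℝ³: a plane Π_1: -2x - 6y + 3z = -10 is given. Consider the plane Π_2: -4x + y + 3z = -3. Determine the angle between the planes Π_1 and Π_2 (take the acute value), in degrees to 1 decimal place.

72.1

cos θ = |n₁·n₂| / (|n₁||n₂|) = |11| / (√49 · √26).
θ = arccos(0.30818) ≈ 72.1°.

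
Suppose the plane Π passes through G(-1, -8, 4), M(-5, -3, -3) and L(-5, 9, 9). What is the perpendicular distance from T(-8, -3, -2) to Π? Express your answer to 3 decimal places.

GM = (-4, 5, -7), GL = (-4, 17, 5); a normal to Π is GM × GL = (144, 48, -48).
Using G: Π has equation 144x + 48y - 48z = -720.
n·T − d = (144)·(-8) + (48)·(-3) + (-48)·(-2) − (-720) = -480; |n| = √25344.
Distance = |-480| / √25344 = 480/√25344 ≈ 3.015.

3.015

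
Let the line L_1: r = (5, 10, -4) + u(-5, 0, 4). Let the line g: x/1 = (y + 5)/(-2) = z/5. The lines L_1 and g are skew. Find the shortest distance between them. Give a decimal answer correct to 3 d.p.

13.722

g has direction (1, -2, 5) through (0, -5, 0).
Common perpendicular direction n = (-5, 0, 4) × (1, -2, 5) = (8, 29, 10).
With w = (0, -5, 0) − (5, 10, -4) = (-5, -15, 4), w · n = -435.
Distance = |w · n| / |n| = |-435| / √1005 ≈ 13.722.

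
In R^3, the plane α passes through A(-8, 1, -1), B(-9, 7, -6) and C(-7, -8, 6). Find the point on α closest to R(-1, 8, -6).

AB = (-1, 6, -5), AC = (1, -9, 7); a normal to α is AB × AC = (-3, 2, 3).
Using A: α has equation -3x + 2y + 3z = 23.
Foot = R − λn with λ = (n·R − d)/|n|² = (1 − 23)/22 = -1.
Foot = (-1, 8, -6) − (-1)·(-3, 2, 3) = (-4, 10, -3).

(-4, 10, -3)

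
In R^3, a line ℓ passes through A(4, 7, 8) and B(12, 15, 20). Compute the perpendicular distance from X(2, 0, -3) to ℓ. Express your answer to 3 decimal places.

4.583

A direction vector for ℓ is B − A = (8, 8, 12).
Taking (4, 7, 8) on ℓ with direction v = (8, 8, 12): w = X − (4, 7, 8) = (-2, -7, -11), and w × v = (4, -64, 40).
Distance = |w × v| / |v| = √5712 / √272 ≈ 4.583.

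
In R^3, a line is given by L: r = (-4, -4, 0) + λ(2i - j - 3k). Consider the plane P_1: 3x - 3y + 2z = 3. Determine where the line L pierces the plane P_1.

Substitute r = (-4, -4, 0) + t(2, -1, -3) into the plane: 0 + 3t = 3, so t = 1.
Intersection: (-4, -4, 0) + 1·(2, -1, -3) = (-2, -5, -3).

(-2, -5, -3)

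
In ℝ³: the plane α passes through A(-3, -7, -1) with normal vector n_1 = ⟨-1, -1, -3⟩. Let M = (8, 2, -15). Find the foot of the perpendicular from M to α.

α: n_1·r = n_1·A gives -x - y - 3z = 13.
Foot = M − λn with λ = (n·M − d)/|n|² = (35 − 13)/11 = 2.
Foot = (8, 2, -15) − 2·(-1, -1, -3) = (10, 4, -9).

(10, 4, -9)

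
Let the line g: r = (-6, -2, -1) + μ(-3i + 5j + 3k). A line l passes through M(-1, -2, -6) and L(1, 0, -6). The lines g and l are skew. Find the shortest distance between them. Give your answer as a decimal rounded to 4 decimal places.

A direction vector for l is L − M = (2, 2, 0).
Common perpendicular direction n = (-3, 5, 3) × (2, 2, 0) = (-6, 6, -16).
With w = (-1, -2, -6) − (-6, -2, -1) = (5, 0, -5), w · n = 50.
Distance = |w · n| / |n| = |50| / √328 ≈ 2.7608.

2.7608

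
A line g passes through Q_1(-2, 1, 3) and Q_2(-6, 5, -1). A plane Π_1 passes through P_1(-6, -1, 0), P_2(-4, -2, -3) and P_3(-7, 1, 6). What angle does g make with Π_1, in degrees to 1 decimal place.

46.9

A direction vector for g is Q_2 − Q_1 = (-4, 4, -4).
P_1P_2 = (2, -1, -3), P_1P_3 = (-1, 2, 6); a normal to Π_1 is P_1P_2 × P_1P_3 = (0, -9, 3).
Using P_1: Π_1 has equation -9y + 3z = 9.
sin θ = |n·v| / (|n||v|) = |-48| / (√90 · √48) = 0.73030.
θ ≈ 46.9°.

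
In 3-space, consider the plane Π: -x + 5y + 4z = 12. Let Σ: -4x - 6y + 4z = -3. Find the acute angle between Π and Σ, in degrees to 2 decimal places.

79.22

cos θ = |n₁·n₂| / (|n₁||n₂|) = |-10| / (√42 · √68).
θ = arccos(0.18712) ≈ 79.22°.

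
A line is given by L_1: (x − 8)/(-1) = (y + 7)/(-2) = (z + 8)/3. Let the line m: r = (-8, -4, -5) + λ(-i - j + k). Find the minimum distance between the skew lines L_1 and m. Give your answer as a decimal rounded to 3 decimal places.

10.206

L_1 has direction (-1, -2, 3) through (8, -7, -8).
Common perpendicular direction n = (-1, -2, 3) × (-1, -1, 1) = (1, -2, -1).
With w = (-8, -4, -5) − (8, -7, -8) = (-16, 3, 3), w · n = -25.
Distance = |w · n| / |n| = |-25| / √6 ≈ 10.206.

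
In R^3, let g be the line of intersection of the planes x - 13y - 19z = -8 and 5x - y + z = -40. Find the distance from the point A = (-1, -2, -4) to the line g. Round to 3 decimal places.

7.951

Direction of g: (1, -13, -19) × (5, -1, 1) = (-32, -96, 64).
A point on g: solving the two plane equations with x = -6 gives (-6, 6, -4).
Taking (-6, 6, -4) on g with direction v = (-32, -96, 64): w = A − (-6, 6, -4) = (5, -8, 0), and w × v = (-512, -320, -736).
Distance = |w × v| / |v| = √906240 / √14336 ≈ 7.951.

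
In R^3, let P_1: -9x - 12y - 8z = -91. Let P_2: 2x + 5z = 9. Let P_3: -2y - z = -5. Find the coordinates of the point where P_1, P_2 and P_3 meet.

Solving the 3×3 linear system -9x - 12y - 8z = -91, 2x + 5z = 9, -2y - z = -5 (e.g. by elimination or Cramer's rule, determinant = -82) gives (7, 3, -1).

(7, 3, -1)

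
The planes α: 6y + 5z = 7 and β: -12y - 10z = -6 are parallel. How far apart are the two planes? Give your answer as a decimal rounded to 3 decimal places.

Rescale β by 1/(-2): 6y + 5z = 3. Then distance = |7 − 3| / √61 ≈ 0.512.

0.512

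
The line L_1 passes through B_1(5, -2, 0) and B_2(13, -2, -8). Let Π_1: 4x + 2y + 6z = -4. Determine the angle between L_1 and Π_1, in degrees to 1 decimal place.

A direction vector for L_1 is B_2 − B_1 = (8, 0, -8).
sin θ = |n·v| / (|n||v|) = |-16| / (√56 · √128) = 0.18898.
θ ≈ 10.9°.

10.9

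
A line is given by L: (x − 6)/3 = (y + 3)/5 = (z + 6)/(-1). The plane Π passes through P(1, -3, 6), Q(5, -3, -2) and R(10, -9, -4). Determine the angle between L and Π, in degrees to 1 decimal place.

L has direction (3, 5, -1) through (6, -3, -6).
PQ = (4, 0, -8), PR = (9, -6, -10); a normal to Π is PQ × PR = (-48, -32, -24).
Using P: Π has equation -48x - 32y - 24z = -96.
sin θ = |n·v| / (|n||v|) = |-280| / (√3904 · √35) = 0.75748.
θ ≈ 49.2°.

49.2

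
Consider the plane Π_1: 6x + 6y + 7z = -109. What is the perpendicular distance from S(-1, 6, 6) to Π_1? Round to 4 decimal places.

16.4545

n·S − d = (6)·(-1) + (6)·(6) + (7)·(6) − (-109) = 181; |n| = √121.
Distance = |181| / √121 = 181/√121 ≈ 16.4545.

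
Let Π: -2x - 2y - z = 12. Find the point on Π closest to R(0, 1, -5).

(-2, -1, -6)

Foot = R − λn with λ = (n·R − d)/|n|² = (3 − 12)/9 = -1.
Foot = (0, 1, -5) − (-1)·(-2, -2, -1) = (-2, -1, -6).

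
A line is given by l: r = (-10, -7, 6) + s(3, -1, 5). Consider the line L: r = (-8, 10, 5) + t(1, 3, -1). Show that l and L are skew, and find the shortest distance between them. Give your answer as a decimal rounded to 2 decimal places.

Common perpendicular direction n = (3, -1, 5) × (1, 3, -1) = (-14, 8, 10).
With w = (-8, 10, 5) − (-10, -7, 6) = (2, 17, -1), w · n = 98.
Since n ≠ 0 the lines are not parallel, and w · n = 98 ≠ 0 so they do not intersect; hence they are skew.
Distance = |w · n| / |n| = |98| / √360 ≈ 5.17.

5.17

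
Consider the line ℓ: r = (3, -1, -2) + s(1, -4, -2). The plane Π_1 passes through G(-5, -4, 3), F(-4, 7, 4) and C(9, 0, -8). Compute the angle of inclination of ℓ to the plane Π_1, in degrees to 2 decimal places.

GF = (1, 11, 1), GC = (14, 4, -11); a normal to Π_1 is GF × GC = (-125, 25, -150).
Using G: Π_1 has equation -125x + 25y - 150z = 75.
sin θ = |n·v| / (|n||v|) = |75| / (√38750 · √21) = 0.08314.
θ ≈ 4.77°.

4.77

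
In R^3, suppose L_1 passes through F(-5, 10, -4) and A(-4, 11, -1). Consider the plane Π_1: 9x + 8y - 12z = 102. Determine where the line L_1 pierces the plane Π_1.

(-6, 9, -7)

A direction vector for L_1 is A − F = (1, 1, 3).
Substitute r = (-5, 10, -4) + t(1, 1, 3) into the plane: 83 + (-19)t = 102, so t = -1.
Intersection: (-5, 10, -4) + (-1)·(1, 1, 3) = (-6, 9, -7).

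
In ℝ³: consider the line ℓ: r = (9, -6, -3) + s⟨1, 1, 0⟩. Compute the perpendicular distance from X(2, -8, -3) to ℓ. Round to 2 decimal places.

3.54

Taking (9, -6, -3) on ℓ with direction v = (1, 1, 0): w = X − (9, -6, -3) = (-7, -2, 0), and w × v = (0, 0, -5).
Distance = |w × v| / |v| = √25 / √2 ≈ 3.54.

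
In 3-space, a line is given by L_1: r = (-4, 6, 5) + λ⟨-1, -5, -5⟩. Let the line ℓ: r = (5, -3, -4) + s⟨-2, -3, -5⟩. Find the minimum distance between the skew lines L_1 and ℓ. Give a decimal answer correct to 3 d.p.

8.187

Common perpendicular direction n = (-1, -5, -5) × (-2, -3, -5) = (10, 5, -7).
With w = (5, -3, -4) − (-4, 6, 5) = (9, -9, -9), w · n = 108.
Distance = |w · n| / |n| = |108| / √174 ≈ 8.187.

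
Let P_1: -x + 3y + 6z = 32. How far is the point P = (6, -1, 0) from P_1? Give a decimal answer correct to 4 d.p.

n·P − d = (-1)·(6) + (3)·(-1) + (6)·(0) − 32 = -41; |n| = √46.
Distance = |-41| / √46 = 41/√46 ≈ 6.0451.

6.0451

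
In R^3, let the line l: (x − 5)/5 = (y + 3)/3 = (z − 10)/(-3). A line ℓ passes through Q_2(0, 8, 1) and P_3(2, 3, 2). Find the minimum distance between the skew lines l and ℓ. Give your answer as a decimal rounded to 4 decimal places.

l has direction (5, 3, -3) through (5, -3, 10).
A direction vector for ℓ is P_3 − Q_2 = (2, -5, 1).
Common perpendicular direction n = (5, 3, -3) × (2, -5, 1) = (-12, -11, -31).
With w = (0, 8, 1) − (5, -3, 10) = (-5, 11, -9), w · n = 218.
Distance = |w · n| / |n| = |218| / √1226 ≈ 6.2260.

6.2260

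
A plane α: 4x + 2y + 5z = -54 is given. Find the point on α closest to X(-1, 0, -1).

Foot = X − λn with λ = (n·X − d)/|n|² = (-9 − (-54))/45 = 1.
Foot = (-1, 0, -1) − 1·(4, 2, 5) = (-5, -2, -6).

(-5, -2, -6)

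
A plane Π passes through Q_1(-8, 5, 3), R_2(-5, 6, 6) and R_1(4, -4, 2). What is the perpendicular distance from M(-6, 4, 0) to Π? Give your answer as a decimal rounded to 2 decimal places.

Q_1R_2 = (3, 1, 3), Q_1R_1 = (12, -9, -1); a normal to Π is Q_1R_2 × Q_1R_1 = (26, 39, -39).
Using Q_1: Π has equation 26x + 39y - 39z = -130.
n·M − d = (26)·(-6) + (39)·(4) + (-39)·(0) − (-130) = 130; |n| = √3718.
Distance = |130| / √3718 = 130/√3718 ≈ 2.13.

2.13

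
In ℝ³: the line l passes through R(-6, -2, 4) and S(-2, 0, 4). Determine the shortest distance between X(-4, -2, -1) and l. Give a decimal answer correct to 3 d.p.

A direction vector for l is S − R = (4, 2, 0).
Taking (-6, -2, 4) on l with direction v = (4, 2, 0): w = X − (-6, -2, 4) = (2, 0, -5), and w × v = (10, -20, 4).
Distance = |w × v| / |v| = √516 / √20 ≈ 5.079.

5.079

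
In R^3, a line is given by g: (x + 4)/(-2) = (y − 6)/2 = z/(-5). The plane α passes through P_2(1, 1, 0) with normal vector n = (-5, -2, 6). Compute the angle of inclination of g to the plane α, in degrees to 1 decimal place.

31.2

g has direction (-2, 2, -5) through (-4, 6, 0).
α: n·r = n·P_2 gives -5x - 2y + 6z = -7.
sin θ = |n·v| / (|n||v|) = |-24| / (√65 · √33) = 0.51820.
θ ≈ 31.2°.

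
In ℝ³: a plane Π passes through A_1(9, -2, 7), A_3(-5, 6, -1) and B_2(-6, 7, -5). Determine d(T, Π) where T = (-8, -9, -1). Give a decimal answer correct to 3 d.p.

A_1A_3 = (-14, 8, -8), A_1B_2 = (-15, 9, -12); a normal to Π is A_1A_3 × A_1B_2 = (-24, -48, -6).
Using A_1: Π has equation -24x - 48y - 6z = -162.
n·T − d = (-24)·(-8) + (-48)·(-9) + (-6)·(-1) − (-162) = 792; |n| = √2916.
Distance = |792| / √2916 = 792/√2916 ≈ 14.667.

14.667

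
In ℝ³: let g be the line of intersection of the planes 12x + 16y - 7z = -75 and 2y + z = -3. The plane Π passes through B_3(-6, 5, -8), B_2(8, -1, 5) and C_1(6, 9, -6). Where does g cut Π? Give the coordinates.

Direction of g: (12, 16, -7) × (0, 2, 1) = (30, -12, 24).
A point on g: solving the two plane equations with x = -13 gives (-13, 2, -7).
B_3B_2 = (14, -6, 13), B_3C_1 = (12, 4, 2); a normal to Π is B_3B_2 × B_3C_1 = (-64, 128, 128).
Using B_3: Π has equation -64x + 128y + 128z = 0.
Substitute r = (-13, 2, -7) + t(30, -12, 24) into the plane: 192 + (-384)t = 0, so t = 1/2.
Intersection: (-13, 2, -7) + (1/2)·(30, -12, 24) = (2, -4, 5).

(2, -4, 5)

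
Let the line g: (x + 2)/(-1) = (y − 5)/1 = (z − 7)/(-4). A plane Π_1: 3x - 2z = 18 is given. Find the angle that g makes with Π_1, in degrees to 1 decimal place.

g has direction (-1, 1, -4) through (-2, 5, 7).
sin θ = |n·v| / (|n||v|) = |5| / (√13 · √18) = 0.32686.
θ ≈ 19.1°.

19.1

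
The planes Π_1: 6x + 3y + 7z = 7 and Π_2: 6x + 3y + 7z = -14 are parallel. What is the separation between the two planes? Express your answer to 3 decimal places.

Same normal n = (6, 3, 7) with |n| = √94; distance = |7 − (-14)| / |n| = 21/√94 ≈ 2.166.

2.166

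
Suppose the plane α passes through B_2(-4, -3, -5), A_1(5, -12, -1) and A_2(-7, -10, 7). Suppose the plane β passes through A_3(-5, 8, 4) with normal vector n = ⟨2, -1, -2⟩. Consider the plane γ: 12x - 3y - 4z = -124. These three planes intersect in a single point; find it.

(-10, -8, 7)

B_2A_1 = (9, -9, 4), B_2A_2 = (-3, -7, 12); a normal to α is B_2A_1 × B_2A_2 = (-80, -120, -90).
Using B_2: α has equation -80x - 120y - 90z = 1130.
β: n·r = n·A_3 gives 2x - y - 2z = -26.
Solving the 3×3 linear system -80x - 120y - 90z = 1130, 2x - y - 2z = -26, 12x - 3y - 4z = -124 (e.g. by elimination or Cramer's rule, determinant = 1540) gives (-10, -8, 7).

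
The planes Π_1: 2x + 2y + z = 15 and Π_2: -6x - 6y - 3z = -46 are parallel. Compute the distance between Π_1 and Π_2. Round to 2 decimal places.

Rescale Π_2 by 1/(-3): 2x + 2y + z = 46/3. Then distance = |15 − (46/3)| / √9 ≈ 0.11.

0.11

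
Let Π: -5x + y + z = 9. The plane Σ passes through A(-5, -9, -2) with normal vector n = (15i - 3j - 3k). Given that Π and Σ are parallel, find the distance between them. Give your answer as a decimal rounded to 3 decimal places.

Σ: n·r = n·A gives 15x - 3y - 3z = -42.
Rescale Σ by 1/(-3): -5x + y + z = 14. Then distance = |9 − 14| / √27 ≈ 0.962.

0.962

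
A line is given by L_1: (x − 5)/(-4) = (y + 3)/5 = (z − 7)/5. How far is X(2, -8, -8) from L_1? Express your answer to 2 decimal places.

L_1 has direction (-4, 5, 5) through (5, -3, 7).
Taking (5, -3, 7) on L_1 with direction v = (-4, 5, 5): w = X − (5, -3, 7) = (-3, -5, -15), and w × v = (50, 75, -35).
Distance = |w × v| / |v| = √9350 / √66 ≈ 11.90.

11.90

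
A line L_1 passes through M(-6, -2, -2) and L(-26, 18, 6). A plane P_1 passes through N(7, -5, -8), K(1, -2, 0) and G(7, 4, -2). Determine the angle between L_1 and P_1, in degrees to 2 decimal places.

A direction vector for L_1 is L − M = (-20, 20, 8).
NK = (-6, 3, 8), NG = (0, 9, 6); a normal to P_1 is NK × NG = (-54, 36, -54).
Using N: P_1 has equation -54x + 36y - 54z = -126.
sin θ = |n·v| / (|n||v|) = |1368| / (√7128 · √864) = 0.55125.
θ ≈ 33.45°.

33.45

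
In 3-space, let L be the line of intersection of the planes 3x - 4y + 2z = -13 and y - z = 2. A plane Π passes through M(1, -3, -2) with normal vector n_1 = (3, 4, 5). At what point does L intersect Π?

(-3, 0, -2)

Direction of L: (3, -4, 2) × (0, 1, -1) = (2, 3, 3).
A point on L: solving the two plane equations with x = 1 gives (1, 6, 4).
Π: n_1·r = n_1·M gives 3x + 4y + 5z = -19.
Substitute r = (1, 6, 4) + t(2, 3, 3) into the plane: 47 + 33t = -19, so t = -2.
Intersection: (1, 6, 4) + (-2)·(2, 3, 3) = (-3, 0, -2).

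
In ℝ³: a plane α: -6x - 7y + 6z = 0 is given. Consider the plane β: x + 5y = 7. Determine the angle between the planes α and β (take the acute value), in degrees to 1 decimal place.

cos θ = |n₁·n₂| / (|n₁||n₂|) = |-41| / (√121 · √26).
θ = arccos(0.73098) ≈ 43.0°.

43.0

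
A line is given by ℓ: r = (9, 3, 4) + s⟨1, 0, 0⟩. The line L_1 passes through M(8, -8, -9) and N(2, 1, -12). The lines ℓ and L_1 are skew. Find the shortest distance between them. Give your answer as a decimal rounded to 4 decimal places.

15.8114

A direction vector for L_1 is N − M = (-6, 9, -3).
Common perpendicular direction n = (1, 0, 0) × (-6, 9, -3) = (0, 3, 9).
With w = (8, -8, -9) − (9, 3, 4) = (-1, -11, -13), w · n = -150.
Distance = |w · n| / |n| = |-150| / √90 ≈ 15.8114.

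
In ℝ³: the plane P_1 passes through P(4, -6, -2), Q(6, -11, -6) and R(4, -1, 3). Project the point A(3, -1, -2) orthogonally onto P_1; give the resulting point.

PQ = (2, -5, -4), PR = (0, 5, 5); a normal to P_1 is PQ × PR = (-5, -10, 10).
Using P: P_1 has equation -5x - 10y + 10z = 20.
Foot = A − λn with λ = (n·A − d)/|n|² = (-25 − 20)/225 = -1/5.
Foot = (3, -1, -2) − (-1/5)·(-5, -10, 10) = (2, -3, 0).

(2, -3, 0)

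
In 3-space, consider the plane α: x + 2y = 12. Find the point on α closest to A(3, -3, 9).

(6, 3, 9)

Foot = A − λn with λ = (n·A − d)/|n|² = (-3 − 12)/5 = -3.
Foot = (3, -3, 9) − (-3)·(1, 2, 0) = (6, 3, 9).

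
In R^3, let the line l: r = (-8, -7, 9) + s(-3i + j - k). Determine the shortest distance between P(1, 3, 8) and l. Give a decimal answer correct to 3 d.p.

Taking (-8, -7, 9) on l with direction v = (-3, 1, -1): w = P − (-8, -7, 9) = (9, 10, -1), and w × v = (-9, 12, 39).
Distance = |w × v| / |v| = √1746 / √11 ≈ 12.599.

12.599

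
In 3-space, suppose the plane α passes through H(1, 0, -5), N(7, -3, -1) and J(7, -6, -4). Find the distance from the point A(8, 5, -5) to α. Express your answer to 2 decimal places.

HN = (6, -3, 4), HJ = (6, -6, 1); a normal to α is HN × HJ = (21, 18, -18).
Using H: α has equation 21x + 18y - 18z = 111.
n·A − d = (21)·(8) + (18)·(5) + (-18)·(-5) − 111 = 237; |n| = √1089.
Distance = |237| / √1089 = 237/√1089 ≈ 7.18.

7.18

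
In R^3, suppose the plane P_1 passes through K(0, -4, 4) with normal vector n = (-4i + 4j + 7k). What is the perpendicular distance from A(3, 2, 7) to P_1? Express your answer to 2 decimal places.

3.67

P_1: n·r = n·K gives -4x + 4y + 7z = 12.
n·A − d = (-4)·(3) + (4)·(2) + (7)·(7) − 12 = 33; |n| = √81.
Distance = |33| / √81 = 33/√81 ≈ 3.67.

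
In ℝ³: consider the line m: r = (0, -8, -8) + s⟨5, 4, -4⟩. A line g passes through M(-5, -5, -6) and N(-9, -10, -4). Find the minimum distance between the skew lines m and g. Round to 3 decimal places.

3.714

A direction vector for g is N − M = (-4, -5, 2).
Common perpendicular direction n = (5, 4, -4) × (-4, -5, 2) = (-12, 6, -9).
With w = (-5, -5, -6) − (0, -8, -8) = (-5, 3, 2), w · n = 60.
Distance = |w · n| / |n| = |60| / √261 ≈ 3.714.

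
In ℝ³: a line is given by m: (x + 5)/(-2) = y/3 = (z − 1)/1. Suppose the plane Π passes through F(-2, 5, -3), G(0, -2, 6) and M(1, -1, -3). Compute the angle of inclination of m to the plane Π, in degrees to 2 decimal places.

4.52

m has direction (-2, 3, 1) through (-5, 0, 1).
FG = (2, -7, 9), FM = (3, -6, 0); a normal to Π is FG × FM = (54, 27, 9).
Using F: Π has equation 54x + 27y + 9z = 0.
sin θ = |n·v| / (|n||v|) = |-18| / (√3726 · √14) = 0.07881.
θ ≈ 4.52°.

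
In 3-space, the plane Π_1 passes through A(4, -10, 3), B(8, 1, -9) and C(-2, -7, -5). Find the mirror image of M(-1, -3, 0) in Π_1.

AB = (4, 11, -12), AC = (-6, 3, -8); a normal to Π_1 is AB × AC = (-52, 104, 78).
Using A: Π_1 has equation -52x + 104y + 78z = -1014.
λ = (n·M − d)/|n|² = (-260 − (-1014))/19604 = 1/26.
Reflection = M − 2λn = (-1, -3, 0) − (1/13)·(-52, 104, 78) = (3, -11, -6).

(3, -11, -6)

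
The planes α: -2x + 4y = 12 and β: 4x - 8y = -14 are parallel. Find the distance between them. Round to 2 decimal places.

Rescale β by 1/(-2): -2x + 4y = 7. Then distance = |12 − 7| / √20 ≈ 1.12.

1.12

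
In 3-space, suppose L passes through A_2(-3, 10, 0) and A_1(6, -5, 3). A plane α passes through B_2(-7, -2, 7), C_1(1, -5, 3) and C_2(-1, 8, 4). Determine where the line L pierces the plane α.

(3, 0, 2)

A direction vector for L is A_1 − A_2 = (9, -15, 3).
B_2C_1 = (8, -3, -4), B_2C_2 = (6, 10, -3); a normal to α is B_2C_1 × B_2C_2 = (49, 0, 98).
Using B_2: α has equation 49x + 98z = 343.
Substitute r = (-3, 10, 0) + t(9, -15, 3) into the plane: -147 + 735t = 343, so t = 2/3.
Intersection: (-3, 10, 0) + (2/3)·(9, -15, 3) = (3, 0, 2).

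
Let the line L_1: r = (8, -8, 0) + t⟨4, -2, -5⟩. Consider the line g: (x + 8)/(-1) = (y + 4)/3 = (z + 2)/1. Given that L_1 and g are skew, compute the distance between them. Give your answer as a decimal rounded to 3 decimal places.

13.632

g has direction (-1, 3, 1) through (-8, -4, -2).
Common perpendicular direction n = (4, -2, -5) × (-1, 3, 1) = (13, 1, 10).
With w = (-8, -4, -2) − (8, -8, 0) = (-16, 4, -2), w · n = -224.
Distance = |w · n| / |n| = |-224| / √270 ≈ 13.632.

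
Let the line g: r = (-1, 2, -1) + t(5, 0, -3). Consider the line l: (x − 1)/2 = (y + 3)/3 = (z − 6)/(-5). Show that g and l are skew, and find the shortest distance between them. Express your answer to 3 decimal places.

l has direction (2, 3, -5) through (1, -3, 6).
Common perpendicular direction n = (5, 0, -3) × (2, 3, -5) = (9, 19, 15).
With w = (1, -3, 6) − (-1, 2, -1) = (2, -5, 7), w · n = 28.
Since n ≠ 0 the lines are not parallel, and w · n = 28 ≠ 0 so they do not intersect; hence they are skew.
Distance = |w · n| / |n| = |28| / √667 ≈ 1.084.

1.084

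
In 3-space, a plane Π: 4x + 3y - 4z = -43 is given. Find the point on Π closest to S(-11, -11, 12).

Foot = S − λn with λ = (n·S − d)/|n|² = (-125 − (-43))/41 = -2.
Foot = (-11, -11, 12) − (-2)·(4, 3, -4) = (-3, -5, 4).

(-3, -5, 4)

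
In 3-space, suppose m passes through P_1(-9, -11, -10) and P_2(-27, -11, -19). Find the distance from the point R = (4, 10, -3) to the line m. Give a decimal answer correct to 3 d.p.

21.005

A direction vector for m is P_2 − P_1 = (-18, 0, -9).
Taking (-9, -11, -10) on m with direction v = (-18, 0, -9): w = R − (-9, -11, -10) = (13, 21, 7), and w × v = (-189, -9, 378).
Distance = |w × v| / |v| = √178686 / √405 ≈ 21.005.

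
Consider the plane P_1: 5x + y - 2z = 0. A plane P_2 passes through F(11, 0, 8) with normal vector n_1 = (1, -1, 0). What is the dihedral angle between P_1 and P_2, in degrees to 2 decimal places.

P_2: n_1·r = n_1·F gives x - y = 11.
cos θ = |n₁·n₂| / (|n₁||n₂|) = |4| / (√30 · √2).
θ = arccos(0.51640) ≈ 58.91°.

58.91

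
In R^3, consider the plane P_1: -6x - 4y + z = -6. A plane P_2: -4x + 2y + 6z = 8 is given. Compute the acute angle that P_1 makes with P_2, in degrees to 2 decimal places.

cos θ = |n₁·n₂| / (|n₁||n₂|) = |22| / (√53 · √56).
θ = arccos(0.40382) ≈ 66.18°.

66.18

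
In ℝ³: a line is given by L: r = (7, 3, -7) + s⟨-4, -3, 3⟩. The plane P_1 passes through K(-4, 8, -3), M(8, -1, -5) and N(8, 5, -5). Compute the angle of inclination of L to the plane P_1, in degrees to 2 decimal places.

23.25

KM = (12, -9, -2), KN = (12, -3, -2); a normal to P_1 is KM × KN = (12, 0, 72).
Using K: P_1 has equation 12x + 72z = -264.
sin θ = |n·v| / (|n||v|) = |168| / (√5328 · √34) = 0.39472.
θ ≈ 23.25°.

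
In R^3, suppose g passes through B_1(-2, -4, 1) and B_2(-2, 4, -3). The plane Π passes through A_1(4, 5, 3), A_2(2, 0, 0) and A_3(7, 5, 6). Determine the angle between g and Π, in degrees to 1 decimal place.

A direction vector for g is B_2 − B_1 = (0, 8, -4).
A_1A_2 = (-2, -5, -3), A_1A_3 = (3, 0, 3); a normal to Π is A_1A_2 × A_1A_3 = (-15, -3, 15).
Using A_1: Π has equation -15x - 3y + 15z = -30.
sin θ = |n·v| / (|n||v|) = |-84| / (√459 · √80) = 0.43836.
θ ≈ 26.0°.

26.0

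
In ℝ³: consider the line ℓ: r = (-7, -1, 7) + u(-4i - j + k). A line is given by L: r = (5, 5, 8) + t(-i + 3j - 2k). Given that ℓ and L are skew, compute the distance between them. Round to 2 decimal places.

4.99

Common perpendicular direction n = (-4, -1, 1) × (-1, 3, -2) = (-1, -9, -13).
With w = (5, 5, 8) − (-7, -1, 7) = (12, 6, 1), w · n = -79.
Distance = |w · n| / |n| = |-79| / √251 ≈ 4.99.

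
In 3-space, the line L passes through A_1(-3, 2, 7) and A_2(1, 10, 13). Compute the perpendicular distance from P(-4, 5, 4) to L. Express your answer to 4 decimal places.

A direction vector for L is A_2 − A_1 = (4, 8, 6).
Taking (-3, 2, 7) on L with direction v = (4, 8, 6): w = P − (-3, 2, 7) = (-1, 3, -3), and w × v = (42, -6, -20).
Distance = |w × v| / |v| = √2200 / √116 ≈ 4.3549.

4.3549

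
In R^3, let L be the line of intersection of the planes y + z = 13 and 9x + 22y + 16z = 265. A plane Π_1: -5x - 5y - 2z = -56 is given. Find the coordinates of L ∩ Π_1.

Direction of L: (0, 1, 1) × (9, 22, 16) = (-6, 9, -9).
A point on L: solving the two plane equations with x = -5 gives (-5, 17, -4).
Substitute r = (-5, 17, -4) + t(-6, 9, -9) into the plane: -52 + 3t = -56, so t = -4/3.
Intersection: (-5, 17, -4) + (-4/3)·(-6, 9, -9) = (3, 5, 8).

(3, 5, 8)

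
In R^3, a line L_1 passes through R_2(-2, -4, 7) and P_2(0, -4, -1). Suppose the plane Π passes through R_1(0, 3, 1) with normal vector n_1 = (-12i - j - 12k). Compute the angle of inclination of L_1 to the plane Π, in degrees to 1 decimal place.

A direction vector for L_1 is P_2 − R_2 = (2, 0, -8).
Π: n_1·r = n_1·R_1 gives -12x - y - 12z = -15.
sin θ = |n·v| / (|n||v|) = |72| / (√289 · √68) = 0.51360.
θ ≈ 30.9°.

30.9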